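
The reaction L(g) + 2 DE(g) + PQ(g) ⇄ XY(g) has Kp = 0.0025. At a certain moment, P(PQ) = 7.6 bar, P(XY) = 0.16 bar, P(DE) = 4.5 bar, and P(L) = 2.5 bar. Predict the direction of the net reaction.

Qp = P(XY) / (P(L)·P(DE)²·P(PQ)) = (0.16) / ((2.5)·(4.5)²·(7.6)) = 4.2e-4
Qp = 4.2e-4 < Kp = 0.0025, so the forward reaction proceeds.

forward (toward products)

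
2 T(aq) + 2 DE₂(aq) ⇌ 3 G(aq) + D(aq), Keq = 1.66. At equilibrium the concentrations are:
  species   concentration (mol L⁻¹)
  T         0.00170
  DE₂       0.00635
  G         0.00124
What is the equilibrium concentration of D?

[D] = 0.101 mol L⁻¹

At equilibrium, Keq = [G]³·[D] / ([T]²·[DE₂]²) = 1.66.
(0.00124)³·([D]) / ((0.00170)²·(0.00635)²) = 1.66
[D] = 0.101 mol L⁻¹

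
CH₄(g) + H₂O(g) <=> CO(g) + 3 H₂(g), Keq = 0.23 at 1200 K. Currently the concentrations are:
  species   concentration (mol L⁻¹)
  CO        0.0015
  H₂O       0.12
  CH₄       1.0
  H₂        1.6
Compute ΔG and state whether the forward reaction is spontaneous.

ΔG = -15.0 kJ/mol; the forward reaction is spontaneous

Q = [CO]·[H₂]³ / ([CH₄]·[H₂O]) = (0.0015)·(1.6)³ / ((1.0)·(0.12)) = 0.0512
ΔG = RT ln(Q/Keq) = (8.314 J mol⁻¹ K⁻¹)(1200 K) × ln(0.0512/0.23)
   = (9.977 kJ/mol)(-1.502) = -15.0 kJ/mol
ΔG < 0, so the forward reaction is spontaneous (proceeds forward).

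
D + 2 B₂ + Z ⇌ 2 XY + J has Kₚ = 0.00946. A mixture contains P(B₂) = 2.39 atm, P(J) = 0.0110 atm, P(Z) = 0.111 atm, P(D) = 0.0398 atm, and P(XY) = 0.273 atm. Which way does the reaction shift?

Qₚ = P(XY)²·P(J) / (P(D)·P(B₂)²·P(Z)) = (0.273)²·(0.0110) / ((0.0398)·(2.39)²·(0.111)) = 0.0325
Qₚ = 0.0325 > Kₚ = 0.00946, so the reverse reaction proceeds.

toward reactants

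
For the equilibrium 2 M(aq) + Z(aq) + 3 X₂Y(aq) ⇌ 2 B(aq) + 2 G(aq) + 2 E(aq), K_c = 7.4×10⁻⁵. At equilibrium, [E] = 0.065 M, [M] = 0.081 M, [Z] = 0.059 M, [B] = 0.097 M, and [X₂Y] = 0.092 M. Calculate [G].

[G] = 7.5×10⁻⁴ M

At equilibrium, K_c = [B]²·[G]²·[E]² / ([M]²·[Z]·[X₂Y]³) = 7.4×10⁻⁵.
(0.097)²·([G])²·(0.065)² / ((0.081)²·(0.059)·(0.092)³) = 7.4×10⁻⁵
[G]² = 5.61×10⁻⁷ ⇒ [G] = 7.5×10⁻⁴ M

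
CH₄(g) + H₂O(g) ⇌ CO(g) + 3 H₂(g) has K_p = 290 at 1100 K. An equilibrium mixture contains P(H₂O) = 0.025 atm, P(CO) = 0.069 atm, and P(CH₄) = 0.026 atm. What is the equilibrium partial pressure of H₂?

P(H₂) = 1.4 atm

At equilibrium, K_p = P(CO)·P(H₂)³ / (P(CH₄)·P(H₂O)) = 290.
(0.069)·(P(H₂))³ / ((0.026)·(0.025)) = 290
P(H₂)³ = 2.73 ⇒ P(H₂) = 1.4 atm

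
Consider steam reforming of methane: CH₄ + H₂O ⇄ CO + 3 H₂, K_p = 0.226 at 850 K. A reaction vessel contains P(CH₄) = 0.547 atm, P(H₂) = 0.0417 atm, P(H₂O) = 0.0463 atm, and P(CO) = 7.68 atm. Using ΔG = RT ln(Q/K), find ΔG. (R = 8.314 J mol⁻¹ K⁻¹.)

Q_p = P(CO)·P(H₂)³ / (P(CH₄)·P(H₂O)) = (7.68)·(0.0417)³ / ((0.547)·(0.0463)) = 0.0220
ΔG = RT ln(Q_p/K_p) = (8.314 J mol⁻¹ K⁻¹)(850 K) × ln(0.0220/0.226)
   = (7.067 kJ/mol)(-2.329) = -16.5 kJ/mol
ΔG < 0, so the forward reaction is spontaneous (proceeds forward).

ΔG = -16.5 kJ/mol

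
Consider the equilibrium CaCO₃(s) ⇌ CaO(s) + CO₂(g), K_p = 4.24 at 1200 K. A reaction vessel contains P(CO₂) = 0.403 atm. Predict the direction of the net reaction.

(CaCO₃, CaO are pure solids — omitted from Q_p.)
Q_p = P(CO₂) = 0.403
Q_p = 0.403 < K_p = 4.24, so the forward reaction proceeds.

toward products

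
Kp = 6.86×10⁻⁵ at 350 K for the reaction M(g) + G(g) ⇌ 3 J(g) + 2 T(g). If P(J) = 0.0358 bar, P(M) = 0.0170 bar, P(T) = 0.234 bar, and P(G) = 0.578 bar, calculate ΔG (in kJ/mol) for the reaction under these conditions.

ΔG = 3.83 kJ/mol

Qp = P(J)³·P(T)² / (P(M)·P(G)) = (0.0358)³·(0.234)² / ((0.0170)·(0.578)) = 2.56×10⁻⁴
ΔG = RT ln(Qp/Kp) = (8.314 J mol⁻¹ K⁻¹)(350 K) × ln(2.56×10⁻⁴/6.86×10⁻⁵)
   = (2.910 kJ/mol)(1.317) = 3.83 kJ/mol
ΔG > 0, so the forward reaction is non-spontaneous (proceeds in reverse).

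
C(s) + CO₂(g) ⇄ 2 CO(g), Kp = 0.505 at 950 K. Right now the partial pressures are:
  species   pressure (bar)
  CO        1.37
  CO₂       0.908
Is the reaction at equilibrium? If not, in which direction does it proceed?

(C is a pure solid — omitted from Qp.)
Qp = P(CO)² / P(CO₂) = (1.37)² / (0.908) = 2.07
Qp = 2.07 > Kp = 0.505, so the reverse reaction proceeds.

reverse (toward reactants)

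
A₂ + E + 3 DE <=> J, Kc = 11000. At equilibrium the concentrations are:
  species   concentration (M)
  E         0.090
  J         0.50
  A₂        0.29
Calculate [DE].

[DE] = 0.12 M

At equilibrium, Kc = [J] / ([A₂]·[E]·[DE]³) = 11000.
(0.50) / ((0.29)·(0.090)·([DE])³) = 11000
[DE]³ = 0.00174 ⇒ [DE] = 0.12 M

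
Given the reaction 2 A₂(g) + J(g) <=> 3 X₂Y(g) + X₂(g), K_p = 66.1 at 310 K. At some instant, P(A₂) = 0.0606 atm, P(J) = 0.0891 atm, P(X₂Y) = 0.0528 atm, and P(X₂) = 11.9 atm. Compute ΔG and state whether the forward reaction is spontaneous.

ΔG = -6.48 kJ/mol; the forward reaction is spontaneous

Q_p = P(X₂Y)³·P(X₂) / (P(A₂)²·P(J)) = (0.0528)³·(11.9) / ((0.0606)²·(0.0891)) = 5.35
ΔG = RT ln(Q_p/K_p) = (8.314 J mol⁻¹ K⁻¹)(310 K) × ln(5.35/66.1)
   = (2.577 kJ/mol)(-2.514) = -6.48 kJ/mol
ΔG < 0, so the forward reaction is spontaneous (proceeds forward).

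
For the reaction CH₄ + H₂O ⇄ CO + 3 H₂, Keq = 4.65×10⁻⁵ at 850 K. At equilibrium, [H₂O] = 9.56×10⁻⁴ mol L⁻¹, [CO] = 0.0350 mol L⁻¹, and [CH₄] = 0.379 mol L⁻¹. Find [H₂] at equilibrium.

At equilibrium, Keq = [CO]·[H₂]³ / ([CH₄]·[H₂O]) = 4.65×10⁻⁵.
(0.0350)·([H₂])³ / ((0.379)·(9.56×10⁻⁴)) = 4.65×10⁻⁵
[H₂]³ = 4.81×10⁻⁷ ⇒ [H₂] = 0.00784 mol L⁻¹

[H₂] = 0.00784 mol L⁻¹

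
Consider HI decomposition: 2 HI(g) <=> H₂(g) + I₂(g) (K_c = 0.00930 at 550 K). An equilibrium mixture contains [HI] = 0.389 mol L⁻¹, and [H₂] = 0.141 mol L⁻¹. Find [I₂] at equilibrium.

[I₂] = 0.00998 mol L⁻¹

At equilibrium, K_c = [H₂]·[I₂] / [HI]² = 0.00930.
(0.141)·([I₂]) / (0.389)² = 0.00930
[I₂] = 0.00998 mol L⁻¹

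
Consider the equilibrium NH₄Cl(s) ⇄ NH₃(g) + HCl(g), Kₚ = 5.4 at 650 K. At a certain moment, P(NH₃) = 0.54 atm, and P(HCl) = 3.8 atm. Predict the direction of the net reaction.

(NH₄Cl is a pure solid — omitted from Qₚ.)
Qₚ = P(NH₃)·P(HCl) = (0.54)·(3.8) = 2.1
Qₚ = 2.1 < Kₚ = 5.4, so the forward reaction proceeds.

to the right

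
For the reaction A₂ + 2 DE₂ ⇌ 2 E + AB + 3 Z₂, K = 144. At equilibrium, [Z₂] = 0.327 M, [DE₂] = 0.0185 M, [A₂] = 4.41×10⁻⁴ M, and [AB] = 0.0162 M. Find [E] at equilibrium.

At equilibrium, K = [E]²·[AB]·[Z₂]³ / ([A₂]·[DE₂]²) = 144.
([E])²·(0.0162)·(0.327)³ / ((4.41×10⁻⁴)·(0.0185)²) = 144
[E]² = 0.0384 ⇒ [E] = 0.196 M

[E] = 0.196 M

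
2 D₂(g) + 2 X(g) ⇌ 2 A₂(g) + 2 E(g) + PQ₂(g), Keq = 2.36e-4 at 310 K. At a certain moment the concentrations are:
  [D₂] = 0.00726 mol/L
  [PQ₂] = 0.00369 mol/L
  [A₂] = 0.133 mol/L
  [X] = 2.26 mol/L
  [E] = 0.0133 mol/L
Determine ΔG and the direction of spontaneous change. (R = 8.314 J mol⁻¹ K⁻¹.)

ΔG = -4.39 kJ/mol; the forward reaction is spontaneous

Q = [A₂]²·[E]²·[PQ₂] / ([D₂]²·[X]²) = (0.133)²·(0.0133)²·(0.00369) / ((0.00726)²·(2.26)²) = 4.29e-5
ΔG = RT ln(Q/Keq) = (8.314 J mol⁻¹ K⁻¹)(310 K) × ln(4.29e-5/2.36e-4)
   = (2.577 kJ/mol)(-1.705) = -4.39 kJ/mol
ΔG < 0, so the forward reaction is spontaneous (proceeds forward).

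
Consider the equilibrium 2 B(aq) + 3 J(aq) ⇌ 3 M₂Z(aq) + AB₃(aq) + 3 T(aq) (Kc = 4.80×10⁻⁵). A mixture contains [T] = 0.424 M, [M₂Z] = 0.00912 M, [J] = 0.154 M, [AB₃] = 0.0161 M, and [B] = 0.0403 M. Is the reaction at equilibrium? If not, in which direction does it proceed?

Qc = [M₂Z]³·[AB₃]·[T]³ / ([B]²·[J]³) = (0.00912)³·(0.0161)·(0.424)³ / ((0.0403)²·(0.154)³) = 1.57×10⁻⁴
Qc = 1.57×10⁻⁴ > Kc = 4.80×10⁻⁵, so the reverse reaction proceeds.

reverse (toward reactants)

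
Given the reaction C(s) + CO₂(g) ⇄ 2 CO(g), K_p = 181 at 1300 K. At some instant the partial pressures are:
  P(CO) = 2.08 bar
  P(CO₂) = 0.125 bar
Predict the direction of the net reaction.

(C is a pure solid — omitted from Q_p.)
Q_p = P(CO)² / P(CO₂) = (2.08)² / (0.125) = 34.6
Q_p = 34.6 < K_p = 181, so the forward reaction proceeds.

toward products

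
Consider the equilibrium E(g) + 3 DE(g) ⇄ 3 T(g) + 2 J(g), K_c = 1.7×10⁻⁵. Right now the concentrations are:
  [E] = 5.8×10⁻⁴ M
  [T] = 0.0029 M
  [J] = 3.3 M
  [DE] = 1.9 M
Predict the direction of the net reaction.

in the reverse direction

Q_c = [T]³·[J]² / ([E]·[DE]³) = (0.0029)³·(3.3)² / ((5.8×10⁻⁴)·(1.9)³) = 6.7×10⁻⁵
Q_c = 6.7×10⁻⁵ > K_c = 1.7×10⁻⁵, so the reverse reaction proceeds.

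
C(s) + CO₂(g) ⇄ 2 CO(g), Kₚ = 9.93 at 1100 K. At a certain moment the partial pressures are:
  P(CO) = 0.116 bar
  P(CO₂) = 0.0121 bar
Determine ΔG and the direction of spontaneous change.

ΔG = -20.0 kJ/mol; the forward reaction is spontaneous

(C is a pure solid — omitted from Qₚ.)
Qₚ = P(CO)² / P(CO₂) = (0.116)² / (0.0121) = 1.11
ΔG = RT ln(Qₚ/Kₚ) = (8.314 J mol⁻¹ K⁻¹)(1100 K) × ln(1.11/9.93)
   = (9.145 kJ/mol)(-2.191) = -20.0 kJ/mol
ΔG < 0, so the forward reaction is spontaneous (proceeds forward).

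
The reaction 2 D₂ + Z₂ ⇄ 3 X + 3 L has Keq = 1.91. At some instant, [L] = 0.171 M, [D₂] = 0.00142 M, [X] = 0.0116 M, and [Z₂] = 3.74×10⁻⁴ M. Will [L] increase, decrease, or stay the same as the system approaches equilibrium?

Q = [X]³·[L]³ / ([D₂]²·[Z₂]) = (0.0116)³·(0.171)³ / ((0.00142)²·(3.74×10⁻⁴)) = 10.3
Q = 10.3 > Keq = 1.91: net reverse reaction.
L is a product, so it decreases.

decrease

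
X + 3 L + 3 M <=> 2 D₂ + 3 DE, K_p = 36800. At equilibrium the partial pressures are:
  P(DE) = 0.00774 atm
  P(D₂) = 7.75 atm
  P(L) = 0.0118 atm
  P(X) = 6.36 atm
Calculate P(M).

At equilibrium, K_p = P(D₂)²·P(DE)³ / (P(X)·P(L)³·P(M)³) = 36800.
(7.75)²·(0.00774)³ / ((6.36)·(0.0118)³·(P(M))³) = 36800
P(M)³ = 7.24e-5 ⇒ P(M) = 0.0417 atm

P(M) = 0.0417 atm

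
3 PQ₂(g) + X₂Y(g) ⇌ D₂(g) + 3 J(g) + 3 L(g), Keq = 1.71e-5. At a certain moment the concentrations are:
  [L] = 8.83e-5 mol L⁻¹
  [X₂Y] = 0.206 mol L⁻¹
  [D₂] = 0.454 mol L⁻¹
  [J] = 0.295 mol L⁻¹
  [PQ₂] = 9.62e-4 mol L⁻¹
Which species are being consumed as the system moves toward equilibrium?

Q = [D₂]·[J]³·[L]³ / ([PQ₂]³·[X₂Y]) = (0.454)·(0.295)³·(8.83e-5)³ / ((9.62e-4)³·(0.206)) = 4.38e-5
Q = 4.38e-5 > Keq = 1.71e-5: net reverse reaction.

D₂, J, L (products)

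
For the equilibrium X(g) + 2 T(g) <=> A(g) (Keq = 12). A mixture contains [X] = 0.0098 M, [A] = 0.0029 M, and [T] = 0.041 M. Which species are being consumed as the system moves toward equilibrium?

A (products)

Q = [A] / ([X]·[T]²) = (0.0029) / ((0.0098)·(0.041)²) = 180
Q = 180 > Keq = 12: net reverse reaction.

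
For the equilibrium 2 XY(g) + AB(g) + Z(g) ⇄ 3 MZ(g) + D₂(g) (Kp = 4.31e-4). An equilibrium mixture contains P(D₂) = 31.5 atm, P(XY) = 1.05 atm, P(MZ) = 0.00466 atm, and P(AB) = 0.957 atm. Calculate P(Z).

P(Z) = 0.00701 atm

At equilibrium, Kp = P(MZ)³·P(D₂) / (P(XY)²·P(AB)·P(Z)) = 4.31e-4.
(0.00466)³·(31.5) / ((1.05)²·(0.957)·(P(Z))) = 4.31e-4
P(Z) = 0.00701 atm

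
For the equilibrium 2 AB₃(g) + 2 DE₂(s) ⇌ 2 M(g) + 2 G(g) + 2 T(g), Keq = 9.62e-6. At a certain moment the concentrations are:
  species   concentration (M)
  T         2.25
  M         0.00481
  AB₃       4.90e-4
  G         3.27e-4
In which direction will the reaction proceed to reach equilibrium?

(DE₂ is a pure solid — omitted from Q.)
Q = [M]²·[G]²·[T]² / [AB₃]² = (0.00481)²·(3.27e-4)²·(2.25)² / (4.90e-4)² = 5.22e-5
Q = 5.22e-5 > Keq = 9.62e-6, so the reverse reaction proceeds.

reverse (toward reactants)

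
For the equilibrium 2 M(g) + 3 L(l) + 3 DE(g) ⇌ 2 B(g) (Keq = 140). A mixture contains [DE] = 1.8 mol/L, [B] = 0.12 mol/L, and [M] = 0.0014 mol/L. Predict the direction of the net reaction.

in the reverse direction

(L is a pure liquid — omitted from Q.)
Q = [B]² / ([M]²·[DE]³) = (0.12)² / ((0.0014)²·(1.8)³) = 1300
Q = 1300 > Keq = 140, so the reverse reaction proceeds.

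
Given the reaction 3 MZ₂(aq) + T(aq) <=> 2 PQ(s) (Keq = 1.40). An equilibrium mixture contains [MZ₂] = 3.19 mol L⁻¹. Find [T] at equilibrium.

[T] = 0.0220 mol L⁻¹

(PQ is a pure solid — omitted from Keq.)
At equilibrium, Keq = 1 / ([MZ₂]³·[T]) = 1.40.
1 / ((3.19)³·([T])) = 1.40
[T] = 0.0220 mol L⁻¹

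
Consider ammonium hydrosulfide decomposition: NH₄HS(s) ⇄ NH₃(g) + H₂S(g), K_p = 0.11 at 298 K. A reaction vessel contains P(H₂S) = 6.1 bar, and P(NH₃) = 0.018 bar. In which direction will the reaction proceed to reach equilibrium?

neither direction; the system is at equilibrium

(NH₄HS is a pure solid — omitted from Q_p.)
Q_p = P(NH₃)·P(H₂S) = (0.018)·(6.1) = 0.11
Q_p = 0.11 = K_p, so the system is already at equilibrium.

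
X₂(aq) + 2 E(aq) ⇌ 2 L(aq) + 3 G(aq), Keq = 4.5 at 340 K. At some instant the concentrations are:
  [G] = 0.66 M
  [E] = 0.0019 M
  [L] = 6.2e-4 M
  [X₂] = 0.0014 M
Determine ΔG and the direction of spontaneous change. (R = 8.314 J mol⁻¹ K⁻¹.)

ΔG = 4.47 kJ/mol; the forward reaction is non-spontaneous

Q = [L]²·[G]³ / ([X₂]·[E]²) = (6.2e-4)²·(0.66)³ / ((0.0014)·(0.0019)²) = 21.9
ΔG = RT ln(Q/Keq) = (8.314 J mol⁻¹ K⁻¹)(340 K) × ln(21.9/4.5)
   = (2.827 kJ/mol)(1.582) = 4.47 kJ/mol
ΔG > 0, so the forward reaction is non-spontaneous (proceeds in reverse).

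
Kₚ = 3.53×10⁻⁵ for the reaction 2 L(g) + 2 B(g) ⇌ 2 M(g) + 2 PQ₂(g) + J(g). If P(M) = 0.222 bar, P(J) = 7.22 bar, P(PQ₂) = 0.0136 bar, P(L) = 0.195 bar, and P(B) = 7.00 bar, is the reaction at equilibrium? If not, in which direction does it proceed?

neither direction; the system is at equilibrium

Qₚ = P(M)²·P(PQ₂)²·P(J) / (P(L)²·P(B)²) = (0.222)²·(0.0136)²·(7.22) / ((0.195)²·(7.00)²) = 3.53×10⁻⁵
Qₚ = 3.53×10⁻⁵ = Kₚ, so the system is already at equilibrium.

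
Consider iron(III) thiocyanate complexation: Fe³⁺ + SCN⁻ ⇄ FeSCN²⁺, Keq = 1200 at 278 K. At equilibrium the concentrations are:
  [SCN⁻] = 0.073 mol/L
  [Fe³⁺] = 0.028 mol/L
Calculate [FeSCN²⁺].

[FeSCN²⁺] = 2.5 mol/L

At equilibrium, Keq = [FeSCN²⁺] / ([Fe³⁺]·[SCN⁻]) = 1200.
([FeSCN²⁺]) / ((0.028)·(0.073)) = 1200
[FeSCN²⁺] = 2.45 = 2.5 mol/L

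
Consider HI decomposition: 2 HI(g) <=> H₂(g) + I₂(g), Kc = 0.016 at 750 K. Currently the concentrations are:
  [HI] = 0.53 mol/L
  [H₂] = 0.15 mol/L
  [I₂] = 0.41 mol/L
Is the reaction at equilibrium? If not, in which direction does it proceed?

in the reverse direction

Qc = [H₂]·[I₂] / [HI]² = (0.15)·(0.41) / (0.53)² = 0.22
Qc = 0.22 > Kc = 0.016, so the reverse reaction proceeds.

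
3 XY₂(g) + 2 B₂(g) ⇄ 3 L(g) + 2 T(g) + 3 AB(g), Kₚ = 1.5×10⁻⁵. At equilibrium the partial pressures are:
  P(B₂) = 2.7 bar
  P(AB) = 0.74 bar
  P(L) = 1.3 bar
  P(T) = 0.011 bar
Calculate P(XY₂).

At equilibrium, Kₚ = P(L)³·P(T)²·P(AB)³ / (P(XY₂)³·P(B₂)²) = 1.5×10⁻⁵.
(1.3)³·(0.011)²·(0.74)³ / ((P(XY₂))³·(2.7)²) = 1.5×10⁻⁵
P(XY₂)³ = 0.985 ⇒ P(XY₂) = 1.0 bar

P(XY₂) = 1.0 bar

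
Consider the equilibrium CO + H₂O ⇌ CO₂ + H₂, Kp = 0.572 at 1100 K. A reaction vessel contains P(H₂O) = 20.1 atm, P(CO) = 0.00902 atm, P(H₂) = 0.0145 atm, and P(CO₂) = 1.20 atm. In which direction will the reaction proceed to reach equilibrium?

to the right

Qp = P(CO₂)·P(H₂) / (P(CO)·P(H₂O)) = (1.20)·(0.0145) / ((0.00902)·(20.1)) = 0.0960
Qp = 0.0960 < Kp = 0.572, so the forward reaction proceeds.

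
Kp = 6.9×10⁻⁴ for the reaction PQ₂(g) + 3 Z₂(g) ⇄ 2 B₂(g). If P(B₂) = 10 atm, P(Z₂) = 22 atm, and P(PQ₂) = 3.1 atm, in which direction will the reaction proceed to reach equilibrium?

toward reactants

Qp = P(B₂)² / (P(PQ₂)·P(Z₂)³) = (10)² / ((3.1)·(22)³) = 0.0030
Qp = 0.0030 > Kp = 6.9×10⁻⁴, so the reverse reaction proceeds.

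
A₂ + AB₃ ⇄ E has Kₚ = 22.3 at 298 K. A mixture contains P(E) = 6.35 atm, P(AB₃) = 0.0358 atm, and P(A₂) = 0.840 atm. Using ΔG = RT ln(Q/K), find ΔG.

Qₚ = P(E) / (P(A₂)·P(AB₃)) = (6.35) / ((0.840)·(0.0358)) = 211
ΔG = RT ln(Qₚ/Kₚ) = (8.314 J mol⁻¹ K⁻¹)(298 K) × ln(211/22.3)
   = (2.478 kJ/mol)(2.247) = 5.57 kJ/mol
ΔG > 0, so the forward reaction is non-spontaneous (proceeds in reverse).

ΔG = 5.57 kJ/mol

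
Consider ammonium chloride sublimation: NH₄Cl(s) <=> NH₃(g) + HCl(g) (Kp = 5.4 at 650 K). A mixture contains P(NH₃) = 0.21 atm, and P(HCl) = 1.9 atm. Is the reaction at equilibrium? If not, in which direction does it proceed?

toward products

(NH₄Cl is a pure solid — omitted from Qp.)
Qp = P(NH₃)·P(HCl) = (0.21)·(1.9) = 0.40
Qp = 0.40 < Kp = 5.4, so the forward reaction proceeds.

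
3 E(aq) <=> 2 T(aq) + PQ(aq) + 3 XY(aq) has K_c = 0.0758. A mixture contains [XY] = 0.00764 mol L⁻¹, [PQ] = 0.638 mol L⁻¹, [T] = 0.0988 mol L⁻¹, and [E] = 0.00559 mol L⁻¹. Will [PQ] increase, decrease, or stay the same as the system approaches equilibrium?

Q_c = [T]²·[PQ]·[XY]³ / [E]³ = (0.0988)²·(0.638)·(0.00764)³ / (0.00559)³ = 0.0159
Q_c = 0.0159 < K_c = 0.0758: net forward reaction.
PQ is a product, so it increases.

increase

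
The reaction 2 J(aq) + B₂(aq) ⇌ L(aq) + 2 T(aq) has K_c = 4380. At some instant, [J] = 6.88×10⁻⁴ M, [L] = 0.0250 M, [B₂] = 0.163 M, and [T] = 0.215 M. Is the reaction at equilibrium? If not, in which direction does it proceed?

Q_c = [L]·[T]² / ([J]²·[B₂]) = (0.0250)·(0.215)² / ((6.88×10⁻⁴)²·(0.163)) = 15000
Q_c = 15000 > K_c = 4380, so the reverse reaction proceeds.

reverse (toward reactants)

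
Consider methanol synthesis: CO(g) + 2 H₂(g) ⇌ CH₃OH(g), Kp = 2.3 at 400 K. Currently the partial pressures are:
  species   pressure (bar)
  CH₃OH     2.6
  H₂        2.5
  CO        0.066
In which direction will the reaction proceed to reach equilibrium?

Qp = P(CH₃OH) / (P(CO)·P(H₂)²) = (2.6) / ((0.066)·(2.5)²) = 6.3
Qp = 6.3 > Kp = 2.3, so the reverse reaction proceeds.

toward reactants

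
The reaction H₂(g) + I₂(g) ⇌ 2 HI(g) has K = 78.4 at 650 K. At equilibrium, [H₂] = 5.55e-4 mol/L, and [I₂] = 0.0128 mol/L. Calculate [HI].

[HI] = 0.0236 mol/L

At equilibrium, K = [HI]² / ([H₂]·[I₂]) = 78.4.
([HI])² / ((5.55e-4)·(0.0128)) = 78.4
[HI]² = 5.57e-4 ⇒ [HI] = 0.0236 mol/L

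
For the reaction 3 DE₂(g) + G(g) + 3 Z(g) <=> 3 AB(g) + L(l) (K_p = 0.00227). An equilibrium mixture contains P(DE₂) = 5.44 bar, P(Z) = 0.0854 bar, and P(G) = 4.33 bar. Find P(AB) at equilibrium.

P(AB) = 0.0995 bar

(L is a pure liquid — omitted from K_p.)
At equilibrium, K_p = P(AB)³ / (P(DE₂)³·P(G)·P(Z)³) = 0.00227.
(P(AB))³ / ((5.44)³·(4.33)·(0.0854)³) = 0.00227
P(AB)³ = 9.86×10⁻⁴ ⇒ P(AB) = 0.0995 bar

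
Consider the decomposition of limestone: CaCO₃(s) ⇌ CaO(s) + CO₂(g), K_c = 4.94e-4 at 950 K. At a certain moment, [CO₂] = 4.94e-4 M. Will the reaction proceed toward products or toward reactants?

(CaCO₃, CaO are pure solids — omitted from Q_c.)
Q_c = [CO₂] = 4.94e-4
Q_c = 4.94e-4 = K_c, so the system is already at equilibrium.

neither direction; the system is at equilibrium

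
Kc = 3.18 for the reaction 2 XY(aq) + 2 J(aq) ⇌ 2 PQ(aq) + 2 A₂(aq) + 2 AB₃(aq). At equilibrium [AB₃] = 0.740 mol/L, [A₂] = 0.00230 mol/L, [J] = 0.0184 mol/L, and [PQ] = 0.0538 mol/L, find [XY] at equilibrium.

At equilibrium, Kc = [PQ]²·[A₂]²·[AB₃]² / ([XY]²·[J]²) = 3.18.
(0.0538)²·(0.00230)²·(0.740)² / (([XY])²·(0.0184)²) = 3.18
[XY]² = 7.79×10⁻⁶ ⇒ [XY] = 0.00279 mol/L

[XY] = 0.00279 mol/L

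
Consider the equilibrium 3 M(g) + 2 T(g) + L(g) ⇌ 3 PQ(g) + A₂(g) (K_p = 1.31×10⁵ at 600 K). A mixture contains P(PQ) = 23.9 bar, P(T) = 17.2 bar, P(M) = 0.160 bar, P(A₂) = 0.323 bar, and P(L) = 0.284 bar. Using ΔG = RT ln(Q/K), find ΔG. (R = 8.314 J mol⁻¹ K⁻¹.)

ΔG = -11.6 kJ/mol

Q_p = P(PQ)³·P(A₂) / (P(M)³·P(T)²·P(L)) = (23.9)³·(0.323) / ((0.160)³·(17.2)²·(0.284)) = 12800
ΔG = RT ln(Q_p/K_p) = (8.314 J mol⁻¹ K⁻¹)(600 K) × ln(12800/1.31×10⁵)
   = (4.988 kJ/mol)(-2.326) = -11.6 kJ/mol
ΔG < 0, so the forward reaction is spontaneous (proceeds forward).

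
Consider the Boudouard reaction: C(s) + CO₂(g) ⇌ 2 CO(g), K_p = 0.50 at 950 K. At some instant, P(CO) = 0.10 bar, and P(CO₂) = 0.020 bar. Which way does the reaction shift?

(C is a pure solid — omitted from Q_p.)
Q_p = P(CO)² / P(CO₂) = (0.10)² / (0.020) = 0.50
Q_p = 0.50 = K_p, so the system is already at equilibrium.

at equilibrium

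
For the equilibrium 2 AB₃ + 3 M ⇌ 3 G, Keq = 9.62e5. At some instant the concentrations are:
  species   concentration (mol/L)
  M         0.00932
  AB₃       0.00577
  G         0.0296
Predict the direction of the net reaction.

Q = [G]³ / ([AB₃]²·[M]³) = (0.0296)³ / ((0.00577)²·(0.00932)³) = 9.62e5
Q = 9.62e5 = Keq, so the system is already at equilibrium.

no net change (already at equilibrium)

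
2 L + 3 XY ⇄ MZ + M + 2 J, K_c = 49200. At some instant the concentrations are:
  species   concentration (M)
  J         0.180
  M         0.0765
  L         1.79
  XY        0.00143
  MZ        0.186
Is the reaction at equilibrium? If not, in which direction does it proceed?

Q_c = [MZ]·[M]·[J]² / ([L]²·[XY]³) = (0.186)·(0.0765)·(0.180)² / ((1.79)²·(0.00143)³) = 49200
Q_c = 49200 = K_c, so the system is already at equilibrium.

at equilibrium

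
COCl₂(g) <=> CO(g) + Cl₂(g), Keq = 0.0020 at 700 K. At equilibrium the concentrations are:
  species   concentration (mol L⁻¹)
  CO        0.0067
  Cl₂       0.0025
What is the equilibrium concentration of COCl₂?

At equilibrium, Keq = [CO]·[Cl₂] / [COCl₂] = 0.0020.
(0.0067)·(0.0025) / ([COCl₂]) = 0.0020
[COCl₂] = 0.00838 = 0.0084 mol L⁻¹

[COCl₂] = 0.0084 mol L⁻¹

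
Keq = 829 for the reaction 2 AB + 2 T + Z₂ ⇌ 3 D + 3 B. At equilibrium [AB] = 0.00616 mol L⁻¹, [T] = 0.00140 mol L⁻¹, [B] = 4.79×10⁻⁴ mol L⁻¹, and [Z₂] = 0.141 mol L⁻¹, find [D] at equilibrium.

[D] = 4.29 mol L⁻¹

At equilibrium, Keq = [D]³·[B]³ / ([AB]²·[T]²·[Z₂]) = 829.
([D])³·(4.79×10⁻⁴)³ / ((0.00616)²·(0.00140)²·(0.141)) = 829
[D]³ = 79.1 ⇒ [D] = 4.29 mol L⁻¹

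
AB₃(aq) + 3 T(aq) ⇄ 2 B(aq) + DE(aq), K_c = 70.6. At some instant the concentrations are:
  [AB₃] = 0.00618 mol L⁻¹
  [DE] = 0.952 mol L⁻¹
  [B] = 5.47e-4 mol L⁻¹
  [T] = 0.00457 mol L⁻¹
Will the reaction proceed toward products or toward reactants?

Q_c = [B]²·[DE] / ([AB₃]·[T]³) = (5.47e-4)²·(0.952) / ((0.00618)·(0.00457)³) = 483
Q_c = 483 > K_c = 70.6, so the reverse reaction proceeds.

reverse (toward reactants)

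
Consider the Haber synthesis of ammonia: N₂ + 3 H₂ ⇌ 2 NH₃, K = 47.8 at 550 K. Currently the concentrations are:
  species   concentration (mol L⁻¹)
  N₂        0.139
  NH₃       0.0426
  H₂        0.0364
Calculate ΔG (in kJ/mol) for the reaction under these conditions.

Q = [NH₃]² / ([N₂]·[H₂]³) = (0.0426)² / ((0.139)·(0.0364)³) = 271
ΔG = RT ln(Q/K) = (8.314 J mol⁻¹ K⁻¹)(550 K) × ln(271/47.8)
   = (4.573 kJ/mol)(1.735) = 7.93 kJ/mol
ΔG > 0, so the forward reaction is non-spontaneous (proceeds in reverse).

ΔG = 7.93 kJ/mol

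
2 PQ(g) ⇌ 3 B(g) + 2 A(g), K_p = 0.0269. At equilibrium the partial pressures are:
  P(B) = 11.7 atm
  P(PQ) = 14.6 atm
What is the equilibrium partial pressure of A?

At equilibrium, K_p = P(B)³·P(A)² / P(PQ)² = 0.0269.
(11.7)³·(P(A))² / (14.6)² = 0.0269
P(A)² = 0.00358 ⇒ P(A) = 0.0598 atm

P(A) = 0.0598 atm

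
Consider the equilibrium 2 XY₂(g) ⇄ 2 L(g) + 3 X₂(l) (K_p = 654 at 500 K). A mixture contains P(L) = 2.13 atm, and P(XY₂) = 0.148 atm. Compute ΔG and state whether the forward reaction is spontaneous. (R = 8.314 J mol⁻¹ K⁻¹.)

ΔG = -4.78 kJ/mol; the forward reaction is spontaneous

(X₂ is a pure liquid — omitted from Q_p.)
Q_p = P(L)² / P(XY₂)² = (2.13)² / (0.148)² = 207
ΔG = RT ln(Q_p/K_p) = (8.314 J mol⁻¹ K⁻¹)(500 K) × ln(207/654)
   = (4.157 kJ/mol)(-1.150) = -4.78 kJ/mol
ΔG < 0, so the forward reaction is spontaneous (proceeds forward).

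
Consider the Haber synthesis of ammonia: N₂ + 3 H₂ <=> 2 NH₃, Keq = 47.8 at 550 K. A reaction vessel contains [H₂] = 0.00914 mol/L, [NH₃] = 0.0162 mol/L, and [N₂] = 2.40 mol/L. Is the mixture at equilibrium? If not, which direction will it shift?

Q = [NH₃]² / ([N₂]·[H₂]³) = (0.0162)² / ((2.40)·(0.00914)³) = 143
Q = 143 > Keq = 47.8: net reverse reaction.

no; Q > K, reaction proceeds in reverse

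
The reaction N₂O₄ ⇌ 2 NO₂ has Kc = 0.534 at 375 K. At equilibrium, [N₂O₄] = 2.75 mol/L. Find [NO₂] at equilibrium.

At equilibrium, Kc = [NO₂]² / [N₂O₄] = 0.534.
([NO₂])² / (2.75) = 0.534
[NO₂]² = 1.47 ⇒ [NO₂] = 1.21 mol/L

[NO₂] = 1.21 mol/L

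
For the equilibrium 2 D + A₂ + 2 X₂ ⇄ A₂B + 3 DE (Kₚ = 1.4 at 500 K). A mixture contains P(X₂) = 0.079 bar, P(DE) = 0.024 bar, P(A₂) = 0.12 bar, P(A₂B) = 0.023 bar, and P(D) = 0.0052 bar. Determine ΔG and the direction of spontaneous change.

ΔG = 10.0 kJ/mol; the forward reaction is non-spontaneous

Qₚ = P(A₂B)·P(DE)³ / (P(D)²·P(A₂)·P(X₂)²) = (0.023)·(0.024)³ / ((0.0052)²·(0.12)·(0.079)²) = 15.7
ΔG = RT ln(Qₚ/Kₚ) = (8.314 J mol⁻¹ K⁻¹)(500 K) × ln(15.7/1.4)
   = (4.157 kJ/mol)(2.417) = 10.0 kJ/mol
ΔG > 0, so the forward reaction is non-spontaneous (proceeds in reverse).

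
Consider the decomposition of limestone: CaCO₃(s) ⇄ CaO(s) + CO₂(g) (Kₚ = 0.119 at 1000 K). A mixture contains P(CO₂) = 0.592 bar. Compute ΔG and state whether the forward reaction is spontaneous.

ΔG = 13.3 kJ/mol; the forward reaction is non-spontaneous

(CaCO₃, CaO are pure solids — omitted from Qₚ.)
Qₚ = P(CO₂) = 0.592
ΔG = RT ln(Qₚ/Kₚ) = (8.314 J mol⁻¹ K⁻¹)(1000 K) × ln(0.592/0.119)
   = (8.314 kJ/mol)(1.604) = 13.3 kJ/mol
ΔG > 0, so the forward reaction is non-spontaneous (proceeds in reverse).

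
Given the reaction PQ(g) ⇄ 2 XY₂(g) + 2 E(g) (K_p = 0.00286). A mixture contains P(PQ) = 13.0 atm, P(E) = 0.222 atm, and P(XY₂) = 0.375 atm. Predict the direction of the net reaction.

toward products

Q_p = P(XY₂)²·P(E)² / P(PQ) = (0.375)²·(0.222)² / (13.0) = 5.33e-4
Q_p = 5.33e-4 < K_p = 0.00286, so the forward reaction proceeds.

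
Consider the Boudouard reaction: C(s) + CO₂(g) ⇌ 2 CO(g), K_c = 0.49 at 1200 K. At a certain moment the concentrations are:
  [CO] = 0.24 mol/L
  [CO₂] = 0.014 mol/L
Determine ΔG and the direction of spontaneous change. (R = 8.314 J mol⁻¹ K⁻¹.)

ΔG = 21.2 kJ/mol; the forward reaction is non-spontaneous

(C is a pure solid — omitted from Q_c.)
Q_c = [CO]² / [CO₂] = (0.24)² / (0.014) = 4.11
ΔG = RT ln(Q_c/K_c) = (8.314 J mol⁻¹ K⁻¹)(1200 K) × ln(4.11/0.49)
   = (9.977 kJ/mol)(2.127) = 21.2 kJ/mol
ΔG > 0, so the forward reaction is non-spontaneous (proceeds in reverse).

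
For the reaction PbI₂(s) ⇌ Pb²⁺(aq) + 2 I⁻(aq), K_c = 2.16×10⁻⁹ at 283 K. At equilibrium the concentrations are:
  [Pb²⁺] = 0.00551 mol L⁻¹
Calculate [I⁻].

(PbI₂ is a pure solid — omitted from K_c.)
At equilibrium, K_c = [Pb²⁺]·[I⁻]² = 2.16×10⁻⁹.
(0.00551)·([I⁻])² = 2.16×10⁻⁹
[I⁻]² = 3.92×10⁻⁷ ⇒ [I⁻] = 6.26×10⁻⁴ mol L⁻¹

[I⁻] = 6.26×10⁻⁴ mol L⁻¹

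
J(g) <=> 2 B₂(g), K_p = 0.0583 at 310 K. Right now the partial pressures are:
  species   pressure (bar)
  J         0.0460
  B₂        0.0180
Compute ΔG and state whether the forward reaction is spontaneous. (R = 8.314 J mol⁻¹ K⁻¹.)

ΔG = -5.45 kJ/mol; the forward reaction is spontaneous

Q_p = P(B₂)² / P(J) = (0.0180)² / (0.0460) = 0.00704
ΔG = RT ln(Q_p/K_p) = (8.314 J mol⁻¹ K⁻¹)(310 K) × ln(0.00704/0.0583)
   = (2.577 kJ/mol)(-2.114) = -5.45 kJ/mol
ΔG < 0, so the forward reaction is spontaneous (proceeds forward).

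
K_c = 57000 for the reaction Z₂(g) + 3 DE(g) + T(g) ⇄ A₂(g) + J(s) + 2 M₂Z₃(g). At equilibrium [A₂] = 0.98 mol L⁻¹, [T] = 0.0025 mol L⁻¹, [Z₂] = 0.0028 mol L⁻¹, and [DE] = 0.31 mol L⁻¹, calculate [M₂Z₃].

[M₂Z₃] = 0.11 mol L⁻¹

(J is a pure solid — omitted from K_c.)
At equilibrium, K_c = [A₂]·[M₂Z₃]² / ([Z₂]·[DE]³·[T]) = 57000.
(0.98)·([M₂Z₃])² / ((0.0028)·(0.31)³·(0.0025)) = 57000
[M₂Z₃]² = 0.0121 ⇒ [M₂Z₃] = 0.11 mol L⁻¹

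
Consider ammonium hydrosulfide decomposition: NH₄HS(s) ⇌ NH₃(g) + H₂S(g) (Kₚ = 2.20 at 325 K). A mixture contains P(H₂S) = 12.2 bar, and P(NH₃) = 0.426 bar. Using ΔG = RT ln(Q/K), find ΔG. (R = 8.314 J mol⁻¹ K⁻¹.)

ΔG = 2.32 kJ/mol

(NH₄HS is a pure solid — omitted from Qₚ.)
Qₚ = P(NH₃)·P(H₂S) = (0.426)·(12.2) = 5.20
ΔG = RT ln(Qₚ/Kₚ) = (8.314 J mol⁻¹ K⁻¹)(325 K) × ln(5.20/2.20)
   = (2.702 kJ/mol)(0.8602) = 2.32 kJ/mol
ΔG > 0, so the forward reaction is non-spontaneous (proceeds in reverse).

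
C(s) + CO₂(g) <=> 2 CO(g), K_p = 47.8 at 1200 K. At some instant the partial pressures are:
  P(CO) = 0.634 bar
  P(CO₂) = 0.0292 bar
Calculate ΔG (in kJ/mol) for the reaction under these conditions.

(C is a pure solid — omitted from Q_p.)
Q_p = P(CO)² / P(CO₂) = (0.634)² / (0.0292) = 13.8
ΔG = RT ln(Q_p/K_p) = (8.314 J mol⁻¹ K⁻¹)(1200 K) × ln(13.8/47.8)
   = (9.977 kJ/mol)(-1.242) = -12.4 kJ/mol
ΔG < 0, so the forward reaction is spontaneous (proceeds forward).

ΔG = -12.4 kJ/mol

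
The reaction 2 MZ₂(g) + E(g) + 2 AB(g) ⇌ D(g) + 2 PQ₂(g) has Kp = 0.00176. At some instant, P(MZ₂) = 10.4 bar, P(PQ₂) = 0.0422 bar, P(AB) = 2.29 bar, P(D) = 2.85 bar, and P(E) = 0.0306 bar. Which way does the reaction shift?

in the forward direction

Qp = P(D)·P(PQ₂)² / (P(MZ₂)²·P(E)·P(AB)²) = (2.85)·(0.0422)² / ((10.4)²·(0.0306)·(2.29)²) = 2.92×10⁻⁴
Qp = 2.92×10⁻⁴ < Kp = 0.00176, so the forward reaction proceeds.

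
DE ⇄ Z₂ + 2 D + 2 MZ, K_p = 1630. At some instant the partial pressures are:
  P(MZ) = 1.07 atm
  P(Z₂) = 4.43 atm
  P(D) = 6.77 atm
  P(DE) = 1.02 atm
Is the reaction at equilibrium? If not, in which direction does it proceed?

Q_p = P(Z₂)·P(D)²·P(MZ)² / P(DE) = (4.43)·(6.77)²·(1.07)² / (1.02) = 228
Q_p = 228 < K_p = 1630, so the forward reaction proceeds.

to the right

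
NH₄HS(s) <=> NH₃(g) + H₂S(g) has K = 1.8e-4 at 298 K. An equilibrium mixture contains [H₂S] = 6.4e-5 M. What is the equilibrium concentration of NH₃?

[NH₃] = 2.8 M

(NH₄HS is a pure solid — omitted from K.)
At equilibrium, K = [NH₃]·[H₂S] = 1.8e-4.
([NH₃])·(6.4e-5) = 1.8e-4
[NH₃] = 2.81 = 2.8 M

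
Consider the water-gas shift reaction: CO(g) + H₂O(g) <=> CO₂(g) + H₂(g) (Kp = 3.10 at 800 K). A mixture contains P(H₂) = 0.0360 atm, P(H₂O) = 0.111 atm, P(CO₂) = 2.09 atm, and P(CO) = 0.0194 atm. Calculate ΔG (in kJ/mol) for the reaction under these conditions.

ΔG = 16.1 kJ/mol

Qp = P(CO₂)·P(H₂) / (P(CO)·P(H₂O)) = (2.09)·(0.0360) / ((0.0194)·(0.111)) = 34.9
ΔG = RT ln(Qp/Kp) = (8.314 J mol⁻¹ K⁻¹)(800 K) × ln(34.9/3.10)
   = (6.651 kJ/mol)(2.421) = 16.1 kJ/mol
ΔG > 0, so the forward reaction is non-spontaneous (proceeds in reverse).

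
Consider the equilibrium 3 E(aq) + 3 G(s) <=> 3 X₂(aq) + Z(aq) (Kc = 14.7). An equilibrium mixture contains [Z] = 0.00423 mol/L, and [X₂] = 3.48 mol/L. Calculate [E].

[E] = 0.230 mol/L

(G is a pure solid — omitted from Kc.)
At equilibrium, Kc = [X₂]³·[Z] / [E]³ = 14.7.
(3.48)³·(0.00423) / ([E])³ = 14.7
[E]³ = 0.0121 ⇒ [E] = 0.230 mol/L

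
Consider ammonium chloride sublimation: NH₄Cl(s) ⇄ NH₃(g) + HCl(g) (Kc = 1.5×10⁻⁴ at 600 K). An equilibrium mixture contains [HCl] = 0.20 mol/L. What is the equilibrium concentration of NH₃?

(NH₄Cl is a pure solid — omitted from Kc.)
At equilibrium, Kc = [NH₃]·[HCl] = 1.5×10⁻⁴.
([NH₃])·(0.20) = 1.5×10⁻⁴
[NH₃] = 7.50×10⁻⁴ = 7.5×10⁻⁴ mol/L

[NH₃] = 7.5×10⁻⁴ mol/L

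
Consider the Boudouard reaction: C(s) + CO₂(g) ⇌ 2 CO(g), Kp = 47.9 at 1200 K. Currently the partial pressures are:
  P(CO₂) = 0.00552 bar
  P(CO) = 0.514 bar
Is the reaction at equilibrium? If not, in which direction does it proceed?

(C is a pure solid — omitted from Qp.)
Qp = P(CO)² / P(CO₂) = (0.514)² / (0.00552) = 47.9
Qp = 47.9 = Kp, so the system is already at equilibrium.

neither direction; the system is at equilibrium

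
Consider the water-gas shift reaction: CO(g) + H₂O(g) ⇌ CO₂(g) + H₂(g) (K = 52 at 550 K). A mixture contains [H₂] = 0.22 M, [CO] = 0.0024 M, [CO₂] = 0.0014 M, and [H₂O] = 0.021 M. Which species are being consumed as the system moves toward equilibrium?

Q = [CO₂]·[H₂] / ([CO]·[H₂O]) = (0.0014)·(0.22) / ((0.0024)·(0.021)) = 6.1
Q = 6.1 < K = 52: net forward reaction.

CO, H₂O (reactants)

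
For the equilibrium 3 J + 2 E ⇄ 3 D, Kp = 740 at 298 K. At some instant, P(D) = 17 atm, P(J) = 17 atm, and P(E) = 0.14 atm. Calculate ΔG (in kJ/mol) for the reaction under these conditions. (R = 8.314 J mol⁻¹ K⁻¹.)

ΔG = -6.63 kJ/mol

Qp = P(D)³ / (P(J)³·P(E)²) = (17)³ / ((17)³·(0.14)²) = 51.0
ΔG = RT ln(Qp/Kp) = (8.314 J mol⁻¹ K⁻¹)(298 K) × ln(51.0/740)
   = (2.478 kJ/mol)(-2.675) = -6.63 kJ/mol
ΔG < 0, so the forward reaction is spontaneous (proceeds forward).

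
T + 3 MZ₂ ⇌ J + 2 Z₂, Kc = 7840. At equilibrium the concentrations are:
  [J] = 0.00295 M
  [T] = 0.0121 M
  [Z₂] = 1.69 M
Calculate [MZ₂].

[MZ₂] = 0.0446 M

At equilibrium, Kc = [J]·[Z₂]² / ([T]·[MZ₂]³) = 7840.
(0.00295)·(1.69)² / ((0.0121)·([MZ₂])³) = 7840
[MZ₂]³ = 8.88×10⁻⁵ ⇒ [MZ₂] = 0.0446 M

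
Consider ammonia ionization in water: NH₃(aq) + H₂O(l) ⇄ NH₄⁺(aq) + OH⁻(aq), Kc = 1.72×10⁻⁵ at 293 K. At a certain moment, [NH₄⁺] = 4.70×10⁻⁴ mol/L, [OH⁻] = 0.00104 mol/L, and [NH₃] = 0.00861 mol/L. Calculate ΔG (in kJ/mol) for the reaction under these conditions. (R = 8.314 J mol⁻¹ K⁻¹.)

ΔG = 2.91 kJ/mol

(H₂O is a pure liquid — omitted from Qc.)
Qc = [NH₄⁺]·[OH⁻] / [NH₃] = (4.70×10⁻⁴)·(0.00104) / (0.00861) = 5.68×10⁻⁵
ΔG = RT ln(Qc/Kc) = (8.314 J mol⁻¹ K⁻¹)(293 K) × ln(5.68×10⁻⁵/1.72×10⁻⁵)
   = (2.436 kJ/mol)(1.195) = 2.91 kJ/mol
ΔG > 0, so the forward reaction is non-spontaneous (proceeds in reverse).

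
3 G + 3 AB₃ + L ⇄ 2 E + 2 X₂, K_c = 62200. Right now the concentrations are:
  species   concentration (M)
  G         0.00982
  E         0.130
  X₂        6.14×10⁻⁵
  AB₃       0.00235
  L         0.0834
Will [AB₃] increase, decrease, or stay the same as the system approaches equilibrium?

Q_c = [E]²·[X₂]² / ([G]³·[AB₃]³·[L]) = (0.130)²·(6.14×10⁻⁵)² / ((0.00982)³·(0.00235)³·(0.0834)) = 62200
Q_c = 62200 = K_c; the system is at equilibrium.

stay the same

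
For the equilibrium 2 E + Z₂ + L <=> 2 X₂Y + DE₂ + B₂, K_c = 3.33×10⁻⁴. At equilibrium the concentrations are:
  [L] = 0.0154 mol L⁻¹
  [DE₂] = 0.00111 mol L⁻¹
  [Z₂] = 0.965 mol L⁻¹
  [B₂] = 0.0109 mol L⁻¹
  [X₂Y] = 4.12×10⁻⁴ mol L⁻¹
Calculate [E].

[E] = 6.44×10⁻⁴ mol L⁻¹

At equilibrium, K_c = [X₂Y]²·[DE₂]·[B₂] / ([E]²·[Z₂]·[L]) = 3.33×10⁻⁴.
(4.12×10⁻⁴)²·(0.00111)·(0.0109) / (([E])²·(0.965)·(0.0154)) = 3.33×10⁻⁴
[E]² = 4.15×10⁻⁷ ⇒ [E] = 6.44×10⁻⁴ mol L⁻¹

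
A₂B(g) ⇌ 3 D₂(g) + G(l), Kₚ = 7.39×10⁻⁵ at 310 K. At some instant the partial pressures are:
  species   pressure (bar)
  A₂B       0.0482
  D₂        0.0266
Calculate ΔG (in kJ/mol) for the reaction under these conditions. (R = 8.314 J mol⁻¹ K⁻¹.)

ΔG = 4.29 kJ/mol

(G is a pure liquid — omitted from Qₚ.)
Qₚ = P(D₂)³ / P(A₂B) = (0.0266)³ / (0.0482) = 3.90×10⁻⁴
ΔG = RT ln(Qₚ/Kₚ) = (8.314 J mol⁻¹ K⁻¹)(310 K) × ln(3.90×10⁻⁴/7.39×10⁻⁵)
   = (2.577 kJ/mol)(1.663) = 4.29 kJ/mol
ΔG > 0, so the forward reaction is non-spontaneous (proceeds in reverse).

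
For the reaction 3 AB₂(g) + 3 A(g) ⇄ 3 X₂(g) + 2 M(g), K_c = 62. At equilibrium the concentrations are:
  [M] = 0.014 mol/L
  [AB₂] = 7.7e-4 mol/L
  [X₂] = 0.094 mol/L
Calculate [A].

At equilibrium, K_c = [X₂]³·[M]² / ([AB₂]³·[A]³) = 62.
(0.094)³·(0.014)² / ((7.7e-4)³·([A])³) = 62
[A]³ = 5.75 ⇒ [A] = 1.8 mol/L

[A] = 1.8 mol/L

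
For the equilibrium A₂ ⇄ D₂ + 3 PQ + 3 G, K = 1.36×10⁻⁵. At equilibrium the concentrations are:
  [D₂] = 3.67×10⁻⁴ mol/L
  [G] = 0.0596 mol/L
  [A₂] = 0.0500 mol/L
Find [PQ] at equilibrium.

At equilibrium, K = [D₂]·[PQ]³·[G]³ / [A₂] = 1.36×10⁻⁵.
(3.67×10⁻⁴)·([PQ])³·(0.0596)³ / (0.0500) = 1.36×10⁻⁵
[PQ]³ = 8.75 ⇒ [PQ] = 2.06 mol/L

[PQ] = 2.06 mol/L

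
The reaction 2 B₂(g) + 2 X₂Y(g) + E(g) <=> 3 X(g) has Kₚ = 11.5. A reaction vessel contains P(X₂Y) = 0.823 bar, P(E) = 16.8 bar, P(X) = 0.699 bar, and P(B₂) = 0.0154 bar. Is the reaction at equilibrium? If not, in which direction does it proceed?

to the left

Qₚ = P(X)³ / (P(B₂)²·P(X₂Y)²·P(E)) = (0.699)³ / ((0.0154)²·(0.823)²·(16.8)) = 127
Qₚ = 127 > Kₚ = 11.5, so the reverse reaction proceeds.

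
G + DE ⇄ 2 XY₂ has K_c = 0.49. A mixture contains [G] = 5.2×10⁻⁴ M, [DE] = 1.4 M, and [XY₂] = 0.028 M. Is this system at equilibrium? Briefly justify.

no; Q > K, reaction proceeds in reverse

Q_c = [XY₂]² / ([G]·[DE]) = (0.028)² / ((5.2×10⁻⁴)·(1.4)) = 1.1
Q_c = 1.1 > K_c = 0.49: net reverse reaction.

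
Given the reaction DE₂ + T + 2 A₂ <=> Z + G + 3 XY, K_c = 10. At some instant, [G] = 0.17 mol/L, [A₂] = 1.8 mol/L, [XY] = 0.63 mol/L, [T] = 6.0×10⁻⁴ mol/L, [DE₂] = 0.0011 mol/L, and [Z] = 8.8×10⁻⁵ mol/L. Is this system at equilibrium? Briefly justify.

Q_c = [Z]·[G]·[XY]³ / ([DE₂]·[T]·[A₂]²) = (8.8×10⁻⁵)·(0.17)·(0.63)³ / ((0.0011)·(6.0×10⁻⁴)·(1.8)²) = 1.7
Q_c = 1.7 < K_c = 10: net forward reaction.

no; Q < K, reaction proceeds forward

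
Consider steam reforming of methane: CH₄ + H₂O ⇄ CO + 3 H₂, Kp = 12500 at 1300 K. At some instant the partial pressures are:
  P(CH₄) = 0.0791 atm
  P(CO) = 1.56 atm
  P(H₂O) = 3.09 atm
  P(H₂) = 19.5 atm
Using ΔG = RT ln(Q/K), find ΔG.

ΔG = 14.4 kJ/mol

Qp = P(CO)·P(H₂)³ / (P(CH₄)·P(H₂O)) = (1.56)·(19.5)³ / ((0.0791)·(3.09)) = 47300
ΔG = RT ln(Qp/Kp) = (8.314 J mol⁻¹ K⁻¹)(1300 K) × ln(47300/12500)
   = (10.81 kJ/mol)(1.331) = 14.4 kJ/mol
ΔG > 0, so the forward reaction is non-spontaneous (proceeds in reverse).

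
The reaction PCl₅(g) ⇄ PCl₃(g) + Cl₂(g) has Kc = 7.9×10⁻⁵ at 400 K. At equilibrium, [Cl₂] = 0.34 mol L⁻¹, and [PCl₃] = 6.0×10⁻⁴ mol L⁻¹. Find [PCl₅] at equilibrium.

[PCl₅] = 2.6 mol L⁻¹

At equilibrium, Kc = [PCl₃]·[Cl₂] / [PCl₅] = 7.9×10⁻⁵.
(6.0×10⁻⁴)·(0.34) / ([PCl₅]) = 7.9×10⁻⁵
[PCl₅] = 2.58 = 2.6 mol L⁻¹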